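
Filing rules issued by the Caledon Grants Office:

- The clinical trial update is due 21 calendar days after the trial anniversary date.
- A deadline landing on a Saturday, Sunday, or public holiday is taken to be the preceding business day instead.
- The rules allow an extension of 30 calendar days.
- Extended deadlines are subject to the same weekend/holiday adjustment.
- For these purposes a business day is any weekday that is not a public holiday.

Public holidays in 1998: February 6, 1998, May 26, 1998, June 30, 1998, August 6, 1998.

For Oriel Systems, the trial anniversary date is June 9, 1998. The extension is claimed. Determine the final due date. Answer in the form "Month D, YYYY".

21 calendar days after June 9, 1998 is June 30, 1998.
June 30, 1998 falls on a listed holiday. Rolling to the preceding business day gives June 29, 1998, a Monday.
The 30-calendar-day extension moves the deadline from June 29, 1998 to July 29, 1998.
July 29, 1998 is a Wednesday and not a listed holiday, so it stands.
Final deadline: July 29, 1998.

July 29, 1998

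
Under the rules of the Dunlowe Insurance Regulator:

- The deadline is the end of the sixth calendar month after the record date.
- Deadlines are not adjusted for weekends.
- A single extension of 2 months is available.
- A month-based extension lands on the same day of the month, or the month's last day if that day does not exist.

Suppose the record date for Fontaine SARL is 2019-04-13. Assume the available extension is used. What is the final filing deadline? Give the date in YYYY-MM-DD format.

The sixth month after 2019-04-13 is October 2019, whose last day is 2019-10-31.
No adjustment is made for weekends or holidays, so 2019-10-31 stands.
The 2 months extension carries 2019-10-31 to 2019-12-31.
2019-12-31 falls on a Tuesday. The rules make no weekend/holiday allowance, so it remains 2019-12-31.
Deadline: 2019-12-31.

2019-12-31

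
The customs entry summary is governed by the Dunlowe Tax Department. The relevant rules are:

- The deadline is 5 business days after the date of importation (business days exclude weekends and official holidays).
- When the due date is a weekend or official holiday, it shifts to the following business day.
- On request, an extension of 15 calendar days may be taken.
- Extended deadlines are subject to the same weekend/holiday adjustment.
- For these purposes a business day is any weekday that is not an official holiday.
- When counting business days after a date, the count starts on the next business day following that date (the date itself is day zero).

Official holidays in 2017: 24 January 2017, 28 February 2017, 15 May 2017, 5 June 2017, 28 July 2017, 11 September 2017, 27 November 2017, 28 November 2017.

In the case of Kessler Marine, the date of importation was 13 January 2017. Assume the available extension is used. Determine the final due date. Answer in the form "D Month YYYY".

5 business days after 13 January 2017, excluding weekends and holidays, is 20 January 2017.
20 January 2017 falls on a Friday, which is a business day, so no adjustment is needed.
The 15-calendar-day extension moves the deadline from 20 January 2017 to 4 February 2017.
4 February 2017 is a Saturday, so it moves to the next business day, 6 February 2017 (Monday).
Deadline: 6 February 2017.

6 February 2017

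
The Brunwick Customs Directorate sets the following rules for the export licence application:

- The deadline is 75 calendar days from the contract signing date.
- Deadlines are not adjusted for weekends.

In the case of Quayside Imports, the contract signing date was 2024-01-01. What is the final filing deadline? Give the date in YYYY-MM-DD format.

2024-03-16

75 calendar days after 2024-01-01 is 2024-03-16.
2024-03-16 falls on a Saturday. The rules make no weekend/holiday allowance, so it remains 2024-03-16.
Deadline: 2024-03-16.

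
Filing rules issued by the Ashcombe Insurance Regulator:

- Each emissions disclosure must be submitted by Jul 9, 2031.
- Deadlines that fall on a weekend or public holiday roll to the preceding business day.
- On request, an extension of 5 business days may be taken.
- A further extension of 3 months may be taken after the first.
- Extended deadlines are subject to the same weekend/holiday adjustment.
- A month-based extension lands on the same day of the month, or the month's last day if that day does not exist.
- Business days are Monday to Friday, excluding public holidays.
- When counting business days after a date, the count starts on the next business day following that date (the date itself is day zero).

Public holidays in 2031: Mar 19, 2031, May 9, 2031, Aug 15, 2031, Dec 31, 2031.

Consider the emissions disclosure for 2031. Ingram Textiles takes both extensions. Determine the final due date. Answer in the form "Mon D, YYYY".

Oct 16, 2031

The statutory due date is Jul 9, 2031.
Since Jul 9, 2031 is a Wednesday and not a holiday, the date is unchanged.
The 5-business-day extension runs from Jul 9, 2031 to Jul 16, 2031.
Jul 16, 2031 is a Wednesday and not a listed holiday, so it stands.
Add 3 months to Jul 16, 2031: Oct 16, 2031.
Oct 16, 2031 falls on a Thursday, which is a business day, so no adjustment is needed.
Final deadline: Oct 16, 2031.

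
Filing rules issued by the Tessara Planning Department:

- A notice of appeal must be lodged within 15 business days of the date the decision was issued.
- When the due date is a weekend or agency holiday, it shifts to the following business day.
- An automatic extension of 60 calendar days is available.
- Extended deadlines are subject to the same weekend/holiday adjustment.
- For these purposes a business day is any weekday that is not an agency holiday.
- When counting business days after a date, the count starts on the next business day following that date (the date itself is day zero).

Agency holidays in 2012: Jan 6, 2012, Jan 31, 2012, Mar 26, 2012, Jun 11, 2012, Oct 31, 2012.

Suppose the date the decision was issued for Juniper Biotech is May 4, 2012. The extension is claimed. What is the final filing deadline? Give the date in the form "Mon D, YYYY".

Starting the day after May 4, 2012 and counting 15 business days lands on May 25, 2012.
Since May 25, 2012 is a Friday and not a holiday, the date is unchanged.
Add the 60 calendar-day extension to May 25, 2012: Jul 24, 2012.
Since Jul 24, 2012 is a Tuesday and not a holiday, the date is unchanged.
So the filing is due Jul 24, 2012.

Jul 24, 2012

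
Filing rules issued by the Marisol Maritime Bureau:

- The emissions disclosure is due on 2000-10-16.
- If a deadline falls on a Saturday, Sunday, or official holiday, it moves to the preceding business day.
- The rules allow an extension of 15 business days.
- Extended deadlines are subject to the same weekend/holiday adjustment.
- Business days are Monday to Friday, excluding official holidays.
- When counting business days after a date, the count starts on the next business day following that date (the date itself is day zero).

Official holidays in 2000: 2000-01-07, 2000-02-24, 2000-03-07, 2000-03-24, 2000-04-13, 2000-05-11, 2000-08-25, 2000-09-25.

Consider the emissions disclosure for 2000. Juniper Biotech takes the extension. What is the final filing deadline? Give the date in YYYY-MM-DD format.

Start from the fixed due date, 2000-10-16.
Since 2000-10-16 is a Monday and not a holiday, the date is unchanged.
Applying the 15-business-day extension: 15 business days after 2000-10-16 is 2000-11-06.
2000-11-06 (Monday) is already a business day.
The final due date is 2000-11-06.

2000-11-06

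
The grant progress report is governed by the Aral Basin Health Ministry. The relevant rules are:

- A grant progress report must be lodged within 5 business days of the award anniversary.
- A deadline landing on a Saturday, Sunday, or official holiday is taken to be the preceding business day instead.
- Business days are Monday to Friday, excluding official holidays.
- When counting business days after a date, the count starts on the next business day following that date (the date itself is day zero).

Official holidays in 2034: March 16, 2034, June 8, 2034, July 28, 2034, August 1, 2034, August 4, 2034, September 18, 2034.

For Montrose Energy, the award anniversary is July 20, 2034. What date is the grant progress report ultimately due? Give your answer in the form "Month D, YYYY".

July 27, 2034

5 business days after July 20, 2034, excluding weekends and holidays, is July 27, 2034.
Since July 27, 2034 is a Thursday and not a holiday, the date is unchanged.
Final deadline: July 27, 2034.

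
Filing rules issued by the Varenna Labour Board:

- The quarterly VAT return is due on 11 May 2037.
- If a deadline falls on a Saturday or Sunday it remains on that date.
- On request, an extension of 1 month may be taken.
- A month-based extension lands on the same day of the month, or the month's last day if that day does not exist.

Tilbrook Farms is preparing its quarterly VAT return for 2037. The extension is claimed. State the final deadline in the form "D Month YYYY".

The statutory due date is 11 May 2037.
11 May 2037 falls on a Monday. The rules make no weekend/holiday allowance, so it remains 11 May 2037.
The 1 month extension carries 11 May 2037 to 11 June 2037.
11 June 2037 is a Thursday; no weekend or holiday adjustment applies.
Final deadline: 11 June 2037.

11 June 2037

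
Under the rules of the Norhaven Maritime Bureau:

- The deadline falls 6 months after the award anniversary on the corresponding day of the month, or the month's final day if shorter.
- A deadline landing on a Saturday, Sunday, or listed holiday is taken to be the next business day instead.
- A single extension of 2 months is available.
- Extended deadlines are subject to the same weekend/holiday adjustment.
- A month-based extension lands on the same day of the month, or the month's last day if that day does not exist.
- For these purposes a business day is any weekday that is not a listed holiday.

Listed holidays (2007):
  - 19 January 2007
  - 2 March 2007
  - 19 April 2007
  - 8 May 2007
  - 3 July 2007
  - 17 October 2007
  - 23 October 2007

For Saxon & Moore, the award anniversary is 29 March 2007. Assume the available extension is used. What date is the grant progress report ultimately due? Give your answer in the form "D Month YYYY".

Moving 6 months forward from 29 March 2007 on the corresponding day gives 29 September 2007.
29 September 2007 falls on a Saturday. Rolling to the next business day gives 1 October 2007, a Monday.
The 2 months extension carries 1 October 2007 to 1 December 2007.
1 December 2007 is a Saturday, so it moves to the next business day, 3 December 2007 (Monday).
Deadline: 3 December 2007.

3 December 2007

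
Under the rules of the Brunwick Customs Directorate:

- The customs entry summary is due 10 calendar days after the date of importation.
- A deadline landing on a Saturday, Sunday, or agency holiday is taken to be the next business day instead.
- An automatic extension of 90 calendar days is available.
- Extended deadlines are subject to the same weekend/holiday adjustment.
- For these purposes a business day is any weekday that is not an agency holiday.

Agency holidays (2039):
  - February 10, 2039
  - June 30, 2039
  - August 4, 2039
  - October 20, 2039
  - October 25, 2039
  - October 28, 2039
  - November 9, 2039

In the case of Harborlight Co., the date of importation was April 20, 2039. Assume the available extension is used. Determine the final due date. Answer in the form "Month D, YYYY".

August 1, 2039

10 calendar days after April 20, 2039 is April 30, 2039.
Because April 30, 2039 is a Saturday, the deadline becomes May 2, 2039 (Monday).
Applying the 90-calendar-day extension: May 2, 2039 + 90 days = July 31, 2039.
July 31, 2039 falls on a Sunday. Rolling to the next business day gives August 1, 2039, a Monday.
The final due date is August 1, 2039.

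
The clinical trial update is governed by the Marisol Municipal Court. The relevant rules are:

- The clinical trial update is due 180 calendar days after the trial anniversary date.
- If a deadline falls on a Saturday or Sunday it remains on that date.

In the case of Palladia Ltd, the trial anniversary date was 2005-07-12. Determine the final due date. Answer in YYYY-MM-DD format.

2006-01-08

From 2005-07-12, 180 calendar days later is 2006-01-08.
2006-01-08 is a Sunday; no weekend or holiday adjustment applies.
The final due date is 2006-01-08.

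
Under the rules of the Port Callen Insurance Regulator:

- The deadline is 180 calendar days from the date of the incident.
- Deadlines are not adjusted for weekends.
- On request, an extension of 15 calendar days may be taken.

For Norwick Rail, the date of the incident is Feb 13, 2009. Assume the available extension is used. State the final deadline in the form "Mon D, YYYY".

Trigger date Feb 13, 2009 + 180 calendar days = Aug 12, 2009.
No adjustment is made for weekends or holidays, so Aug 12, 2009 stands.
The 15-calendar-day extension moves the deadline from Aug 12, 2009 to Aug 27, 2009.
Aug 27, 2009 falls on a Thursday. The rules make no weekend/holiday allowance, so it remains Aug 27, 2009.
So the filing is due Aug 27, 2009.

Aug 27, 2009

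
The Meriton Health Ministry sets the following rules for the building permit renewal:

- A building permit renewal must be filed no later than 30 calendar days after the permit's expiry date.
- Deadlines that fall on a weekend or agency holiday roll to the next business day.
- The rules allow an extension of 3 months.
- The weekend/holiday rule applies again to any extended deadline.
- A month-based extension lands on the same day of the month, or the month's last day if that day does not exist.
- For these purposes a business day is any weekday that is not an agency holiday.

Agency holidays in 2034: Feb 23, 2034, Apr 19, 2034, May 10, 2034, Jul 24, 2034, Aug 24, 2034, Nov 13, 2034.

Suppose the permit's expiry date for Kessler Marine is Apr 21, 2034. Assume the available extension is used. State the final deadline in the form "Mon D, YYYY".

30 calendar days after Apr 21, 2034 is May 21, 2034.
May 21, 2034 is a Sunday, so it moves to the next business day, May 22, 2034 (Monday).
Add 3 months to May 22, 2034: Aug 22, 2034.
Aug 22, 2034 falls on a Tuesday, which is a business day, so no adjustment is needed.
The final due date is Aug 22, 2034.

Aug 22, 2034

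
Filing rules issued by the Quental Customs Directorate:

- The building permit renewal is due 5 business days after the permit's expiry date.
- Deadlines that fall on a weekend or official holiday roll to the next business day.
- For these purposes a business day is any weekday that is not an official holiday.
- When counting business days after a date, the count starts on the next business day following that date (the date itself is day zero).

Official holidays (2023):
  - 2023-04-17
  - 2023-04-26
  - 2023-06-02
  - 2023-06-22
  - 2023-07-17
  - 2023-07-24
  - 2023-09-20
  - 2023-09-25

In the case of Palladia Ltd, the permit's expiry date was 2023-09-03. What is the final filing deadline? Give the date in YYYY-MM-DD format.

Counting 5 business days after 2023-09-03 (skipping weekends and listed holidays) reaches 2023-09-08.
Since 2023-09-08 is a Friday and not a holiday, the date is unchanged.
So the filing is due 2023-09-08.

2023-09-08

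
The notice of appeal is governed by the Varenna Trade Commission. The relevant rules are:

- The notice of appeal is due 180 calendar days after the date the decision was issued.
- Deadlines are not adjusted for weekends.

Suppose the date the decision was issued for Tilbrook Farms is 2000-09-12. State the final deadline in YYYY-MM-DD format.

2001-03-11

Adding 180 calendar days to 2000-09-12 gives 2001-03-11.
2001-03-11 falls on a Sunday. The rules make no weekend/holiday allowance, so it remains 2001-03-11.
Deadline: 2001-03-11.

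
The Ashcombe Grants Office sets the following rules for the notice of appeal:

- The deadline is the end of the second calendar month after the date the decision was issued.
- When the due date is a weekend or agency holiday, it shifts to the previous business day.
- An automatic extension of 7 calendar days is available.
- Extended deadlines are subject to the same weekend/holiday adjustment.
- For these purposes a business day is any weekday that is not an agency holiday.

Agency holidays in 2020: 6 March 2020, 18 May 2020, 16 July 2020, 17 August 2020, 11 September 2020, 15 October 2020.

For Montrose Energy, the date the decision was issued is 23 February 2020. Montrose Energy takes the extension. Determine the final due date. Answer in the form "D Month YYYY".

2 months after 23 February 2020 falls in April 2020; the last day of that month is 30 April 2020.
30 April 2020 is a Thursday and not a listed holiday, so it stands.
The 7-calendar-day extension moves the deadline from 30 April 2020 to 7 May 2020.
Since 7 May 2020 is a Thursday and not a holiday, the date is unchanged.
Deadline: 7 May 2020.

7 May 2020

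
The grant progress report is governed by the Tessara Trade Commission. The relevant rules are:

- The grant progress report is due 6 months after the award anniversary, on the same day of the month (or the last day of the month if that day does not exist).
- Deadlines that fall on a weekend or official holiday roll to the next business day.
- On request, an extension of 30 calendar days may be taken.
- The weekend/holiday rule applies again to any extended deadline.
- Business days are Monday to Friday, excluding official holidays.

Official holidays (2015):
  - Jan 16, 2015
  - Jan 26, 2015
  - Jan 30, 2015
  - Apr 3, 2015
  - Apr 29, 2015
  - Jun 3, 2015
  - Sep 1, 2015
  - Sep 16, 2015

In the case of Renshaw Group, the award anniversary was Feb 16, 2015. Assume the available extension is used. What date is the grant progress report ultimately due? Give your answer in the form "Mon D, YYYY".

6 months after Feb 16, 2015, on the same day of the month, is Aug 16, 2015.
Because Aug 16, 2015 is a Sunday, the deadline becomes Aug 17, 2015 (Monday).
Add the 30 calendar-day extension to Aug 17, 2015: Sep 16, 2015.
Sep 16, 2015 is a listed holiday, so it moves to the next business day, Sep 17, 2015 (Thursday).
Final deadline: Sep 17, 2015.

Sep 17, 2015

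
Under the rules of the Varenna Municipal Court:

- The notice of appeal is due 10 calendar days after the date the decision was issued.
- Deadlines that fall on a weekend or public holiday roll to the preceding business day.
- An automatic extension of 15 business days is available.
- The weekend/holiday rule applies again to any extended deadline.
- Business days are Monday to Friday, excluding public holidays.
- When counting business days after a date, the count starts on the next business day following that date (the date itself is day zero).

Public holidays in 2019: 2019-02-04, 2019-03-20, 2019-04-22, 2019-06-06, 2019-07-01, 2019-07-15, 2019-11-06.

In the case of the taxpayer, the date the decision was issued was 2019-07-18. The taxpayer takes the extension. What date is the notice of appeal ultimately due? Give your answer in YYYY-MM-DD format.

10 calendar days after 2019-07-18 is 2019-07-28.
2019-07-28 is a Sunday; the preceding business day is 2019-07-26 (Friday).
The 15-business-day extension runs from 2019-07-26 to 2019-08-16.
Since 2019-08-16 is a Friday and not a holiday, the date is unchanged.
Final deadline: 2019-08-16.

2019-08-16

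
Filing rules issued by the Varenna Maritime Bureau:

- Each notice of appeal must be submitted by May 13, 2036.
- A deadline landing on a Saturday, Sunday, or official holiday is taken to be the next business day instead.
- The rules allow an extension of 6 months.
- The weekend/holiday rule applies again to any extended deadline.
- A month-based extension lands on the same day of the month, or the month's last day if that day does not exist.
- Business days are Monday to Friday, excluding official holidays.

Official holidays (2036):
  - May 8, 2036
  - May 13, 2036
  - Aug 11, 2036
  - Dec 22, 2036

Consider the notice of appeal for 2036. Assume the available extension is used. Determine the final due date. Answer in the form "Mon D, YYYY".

The stated deadline is May 13, 2036.
May 13, 2036 is a listed holiday, so it moves to the next business day, May 14, 2036 (Wednesday).
The 6 months extension carries May 14, 2036 to Nov 14, 2036.
Nov 14, 2036 (Friday) is already a business day.
Deadline: Nov 14, 2036.

Nov 14, 2036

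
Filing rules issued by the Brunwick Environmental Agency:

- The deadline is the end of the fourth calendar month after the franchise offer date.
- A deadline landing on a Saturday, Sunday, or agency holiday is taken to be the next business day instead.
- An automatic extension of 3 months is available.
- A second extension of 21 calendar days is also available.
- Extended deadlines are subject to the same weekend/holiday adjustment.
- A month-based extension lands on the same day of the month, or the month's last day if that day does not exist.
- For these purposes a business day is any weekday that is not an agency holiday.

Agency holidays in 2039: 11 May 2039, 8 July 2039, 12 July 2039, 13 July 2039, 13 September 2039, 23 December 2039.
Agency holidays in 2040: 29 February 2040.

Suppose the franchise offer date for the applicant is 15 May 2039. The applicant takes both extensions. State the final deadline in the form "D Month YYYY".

20 January 2040

4 months after 15 May 2039 falls in September 2039; the last day of that month is 30 September 2039.
30 September 2039 (Friday) is already a business day.
Applying the 3 months extension: 3 months after 30 September 2039 is 30 December 2039.
Since 30 December 2039 is a Friday and not a holiday, the date is unchanged.
With the 21-day extension, 30 December 2039 becomes 20 January 2040.
20 January 2040 (Friday) is already a business day.
Final deadline: 20 January 2040.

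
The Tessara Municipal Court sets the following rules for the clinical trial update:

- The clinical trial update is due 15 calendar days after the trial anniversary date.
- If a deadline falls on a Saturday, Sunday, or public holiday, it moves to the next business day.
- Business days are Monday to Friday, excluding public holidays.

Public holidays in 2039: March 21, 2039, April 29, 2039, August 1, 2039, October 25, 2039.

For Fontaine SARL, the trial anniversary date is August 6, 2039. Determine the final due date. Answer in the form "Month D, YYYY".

15 calendar days after August 6, 2039 is August 21, 2039.
August 21, 2039 falls on a Sunday. Rolling to the next business day gives August 22, 2039, a Monday.
The final due date is August 22, 2039.

August 22, 2039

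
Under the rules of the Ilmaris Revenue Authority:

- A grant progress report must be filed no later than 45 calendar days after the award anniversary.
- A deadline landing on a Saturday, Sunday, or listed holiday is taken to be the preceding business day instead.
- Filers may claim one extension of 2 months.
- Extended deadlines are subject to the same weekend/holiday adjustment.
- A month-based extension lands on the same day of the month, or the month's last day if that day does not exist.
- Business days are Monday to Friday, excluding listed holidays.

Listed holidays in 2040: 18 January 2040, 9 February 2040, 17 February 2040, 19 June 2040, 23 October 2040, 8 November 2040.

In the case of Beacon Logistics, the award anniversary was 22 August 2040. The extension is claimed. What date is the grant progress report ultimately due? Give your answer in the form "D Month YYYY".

5 December 2040

Trigger date 22 August 2040 + 45 calendar days = 6 October 2040.
6 October 2040 falls on a Saturday. Rolling to the preceding business day gives 5 October 2040, a Friday.
Add 2 months to 5 October 2040: 5 December 2040.
Since 5 December 2040 is a Wednesday and not a holiday, the date is unchanged.
So the filing is due 5 December 2040.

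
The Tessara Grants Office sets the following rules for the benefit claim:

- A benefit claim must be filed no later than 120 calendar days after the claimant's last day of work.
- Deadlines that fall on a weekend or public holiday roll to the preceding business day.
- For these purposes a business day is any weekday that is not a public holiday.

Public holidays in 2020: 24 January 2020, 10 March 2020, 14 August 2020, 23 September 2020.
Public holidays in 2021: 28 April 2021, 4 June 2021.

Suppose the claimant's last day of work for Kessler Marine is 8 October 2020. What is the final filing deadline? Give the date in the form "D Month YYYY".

5 February 2021

From 8 October 2020, 120 calendar days later is 5 February 2021.
Since 5 February 2021 is a Friday and not a holiday, the date is unchanged.
Deadline: 5 February 2021.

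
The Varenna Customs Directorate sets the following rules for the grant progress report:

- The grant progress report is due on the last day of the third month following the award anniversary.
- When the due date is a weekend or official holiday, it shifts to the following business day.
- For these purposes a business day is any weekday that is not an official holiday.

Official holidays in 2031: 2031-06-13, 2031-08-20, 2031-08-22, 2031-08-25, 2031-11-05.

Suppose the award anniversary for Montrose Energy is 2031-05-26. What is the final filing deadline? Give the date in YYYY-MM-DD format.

3 months after 2031-05-26 is August 2031; that month ends on 2031-08-31.
Because 2031-08-31 is a Sunday, the deadline becomes 2031-09-01 (Monday).
The final due date is 2031-09-01.

2031-09-01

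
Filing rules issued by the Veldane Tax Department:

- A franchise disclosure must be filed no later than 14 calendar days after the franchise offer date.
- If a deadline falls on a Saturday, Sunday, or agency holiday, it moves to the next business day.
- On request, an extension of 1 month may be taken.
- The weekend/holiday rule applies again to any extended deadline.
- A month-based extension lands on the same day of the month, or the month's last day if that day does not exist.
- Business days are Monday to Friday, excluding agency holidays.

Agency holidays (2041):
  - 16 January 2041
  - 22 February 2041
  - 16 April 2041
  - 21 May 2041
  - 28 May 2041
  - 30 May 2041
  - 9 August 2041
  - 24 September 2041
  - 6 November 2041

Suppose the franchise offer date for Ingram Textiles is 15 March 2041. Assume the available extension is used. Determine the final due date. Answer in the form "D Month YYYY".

29 April 2041

From 15 March 2041, 14 calendar days later is 29 March 2041.
29 March 2041 (Friday) is already a business day.
Applying the 1 month extension: 1 month after 29 March 2041 is 29 April 2041.
29 April 2041 is a Monday and not a listed holiday, so it stands.
Deadline: 29 April 2041.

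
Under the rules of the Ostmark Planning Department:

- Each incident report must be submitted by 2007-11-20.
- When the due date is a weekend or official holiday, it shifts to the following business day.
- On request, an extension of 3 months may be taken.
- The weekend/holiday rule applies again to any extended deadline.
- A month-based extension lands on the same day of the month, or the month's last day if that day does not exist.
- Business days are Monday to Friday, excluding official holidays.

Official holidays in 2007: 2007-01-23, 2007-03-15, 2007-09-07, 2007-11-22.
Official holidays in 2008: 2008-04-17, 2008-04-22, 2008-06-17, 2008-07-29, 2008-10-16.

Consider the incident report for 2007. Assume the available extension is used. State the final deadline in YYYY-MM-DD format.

The stated deadline is 2007-11-20.
2007-11-20 (Tuesday) is already a business day.
Add 3 months to 2007-11-20: 2008-02-20.
Since 2008-02-20 is a Wednesday and not a holiday, the date is unchanged.
Final deadline: 2008-02-20.

2008-02-20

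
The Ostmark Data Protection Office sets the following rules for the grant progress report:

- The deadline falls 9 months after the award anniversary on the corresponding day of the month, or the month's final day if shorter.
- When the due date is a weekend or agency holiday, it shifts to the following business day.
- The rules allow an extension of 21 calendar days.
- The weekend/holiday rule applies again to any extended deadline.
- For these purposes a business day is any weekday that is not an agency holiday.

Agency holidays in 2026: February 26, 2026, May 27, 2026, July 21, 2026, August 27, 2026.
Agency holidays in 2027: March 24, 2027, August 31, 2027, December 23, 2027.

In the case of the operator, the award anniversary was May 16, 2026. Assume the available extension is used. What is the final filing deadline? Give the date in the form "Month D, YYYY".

March 9, 2027

9 months after May 16, 2026, on the same day of the month, is February 16, 2027.
February 16, 2027 is a Tuesday and not a listed holiday, so it stands.
The 21-calendar-day extension moves the deadline from February 16, 2027 to March 9, 2027.
March 9, 2027 is a Tuesday and not a listed holiday, so it stands.
Deadline: March 9, 2027.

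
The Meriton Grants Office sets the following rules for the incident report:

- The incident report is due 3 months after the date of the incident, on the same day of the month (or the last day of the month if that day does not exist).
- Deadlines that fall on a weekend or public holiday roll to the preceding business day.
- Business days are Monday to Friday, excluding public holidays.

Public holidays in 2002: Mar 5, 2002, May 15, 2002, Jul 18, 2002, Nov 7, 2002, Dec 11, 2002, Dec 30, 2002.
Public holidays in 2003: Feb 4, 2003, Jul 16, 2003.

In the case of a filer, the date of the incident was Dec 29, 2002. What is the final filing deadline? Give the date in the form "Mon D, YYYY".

Moving 3 months forward from Dec 29, 2002 on the corresponding day gives Mar 29, 2003.
Mar 29, 2003 is a Saturday, so it moves to the preceding business day, Mar 28, 2003 (Friday).
So the filing is due Mar 28, 2003.

Mar 28, 2003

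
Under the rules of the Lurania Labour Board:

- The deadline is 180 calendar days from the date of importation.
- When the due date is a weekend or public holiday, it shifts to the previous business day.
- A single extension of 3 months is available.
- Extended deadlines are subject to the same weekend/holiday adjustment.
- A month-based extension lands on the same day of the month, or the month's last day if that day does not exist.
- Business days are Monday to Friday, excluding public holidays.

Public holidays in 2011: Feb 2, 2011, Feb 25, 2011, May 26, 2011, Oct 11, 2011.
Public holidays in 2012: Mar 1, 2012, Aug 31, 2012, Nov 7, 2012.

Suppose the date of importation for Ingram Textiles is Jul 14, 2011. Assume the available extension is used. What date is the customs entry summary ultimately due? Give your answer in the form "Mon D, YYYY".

Apr 10, 2012

Adding 180 calendar days to Jul 14, 2011 gives Jan 10, 2012.
Jan 10, 2012 is a Tuesday and not a listed holiday, so it stands.
Applying the 3 months extension: 3 months after Jan 10, 2012 is Apr 10, 2012.
Apr 10, 2012 is a Tuesday and not a listed holiday, so it stands.
So the filing is due Apr 10, 2012.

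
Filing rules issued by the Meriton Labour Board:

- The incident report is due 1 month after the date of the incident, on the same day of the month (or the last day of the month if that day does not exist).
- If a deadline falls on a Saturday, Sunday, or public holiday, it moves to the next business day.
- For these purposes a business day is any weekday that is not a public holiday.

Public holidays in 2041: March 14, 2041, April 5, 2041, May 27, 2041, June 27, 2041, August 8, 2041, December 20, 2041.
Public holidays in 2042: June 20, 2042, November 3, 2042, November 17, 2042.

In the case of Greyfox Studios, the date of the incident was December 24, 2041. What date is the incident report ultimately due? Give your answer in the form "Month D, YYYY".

January 24, 2042

1 month after December 24, 2041, on the same day of the month, is January 24, 2042.
January 24, 2042 falls on a Friday, which is a business day, so no adjustment is needed.
Deadline: January 24, 2042.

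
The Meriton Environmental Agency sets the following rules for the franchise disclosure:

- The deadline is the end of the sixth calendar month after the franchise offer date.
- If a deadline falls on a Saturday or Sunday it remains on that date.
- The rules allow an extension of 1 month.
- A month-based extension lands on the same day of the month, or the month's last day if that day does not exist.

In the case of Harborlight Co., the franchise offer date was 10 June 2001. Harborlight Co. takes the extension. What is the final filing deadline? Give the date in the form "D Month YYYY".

31 January 2002

6 months after 10 June 2001 falls in December 2001; the last day of that month is 31 December 2001.
31 December 2001 is a Monday; no weekend or holiday adjustment applies.
Applying the 1 month extension: 1 month after 31 December 2001 is 31 January 2002.
No adjustment is made for weekends or holidays, so 31 January 2002 stands.
Final deadline: 31 January 2002.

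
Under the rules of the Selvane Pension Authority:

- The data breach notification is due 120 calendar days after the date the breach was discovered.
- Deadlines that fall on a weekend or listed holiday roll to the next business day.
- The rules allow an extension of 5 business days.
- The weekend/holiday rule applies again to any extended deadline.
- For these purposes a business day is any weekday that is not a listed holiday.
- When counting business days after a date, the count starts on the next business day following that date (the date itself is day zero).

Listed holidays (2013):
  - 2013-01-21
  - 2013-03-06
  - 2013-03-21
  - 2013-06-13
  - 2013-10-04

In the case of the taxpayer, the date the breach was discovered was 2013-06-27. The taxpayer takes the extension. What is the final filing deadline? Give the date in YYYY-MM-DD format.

Trigger date 2013-06-27 + 120 calendar days = 2013-10-25.
2013-10-25 falls on a Friday, which is a business day, so no adjustment is needed.
Counting 5 further business days from 2013-10-25 reaches 2013-11-01.
2013-11-01 is a Friday and not a listed holiday, so it stands.
So the filing is due 2013-11-01.

2013-11-01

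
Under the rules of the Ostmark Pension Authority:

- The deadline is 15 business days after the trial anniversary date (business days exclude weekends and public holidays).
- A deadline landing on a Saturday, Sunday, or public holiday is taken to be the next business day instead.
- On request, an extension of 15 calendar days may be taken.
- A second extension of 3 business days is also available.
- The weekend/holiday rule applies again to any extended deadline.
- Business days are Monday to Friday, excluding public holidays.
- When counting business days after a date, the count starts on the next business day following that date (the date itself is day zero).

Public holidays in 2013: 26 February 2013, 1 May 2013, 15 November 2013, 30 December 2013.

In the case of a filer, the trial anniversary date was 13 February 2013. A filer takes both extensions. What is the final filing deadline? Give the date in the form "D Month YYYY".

15 business days after 13 February 2013, excluding weekends and holidays, is 7 March 2013.
Since 7 March 2013 is a Thursday and not a holiday, the date is unchanged.
With the 15-day extension, 7 March 2013 becomes 22 March 2013.
Since 22 March 2013 is a Friday and not a holiday, the date is unchanged.
Applying the 3-business-day extension: 3 business days after 22 March 2013 is 27 March 2013.
27 March 2013 is a Wednesday and not a listed holiday, so it stands.
So the filing is due 27 March 2013.

27 March 2013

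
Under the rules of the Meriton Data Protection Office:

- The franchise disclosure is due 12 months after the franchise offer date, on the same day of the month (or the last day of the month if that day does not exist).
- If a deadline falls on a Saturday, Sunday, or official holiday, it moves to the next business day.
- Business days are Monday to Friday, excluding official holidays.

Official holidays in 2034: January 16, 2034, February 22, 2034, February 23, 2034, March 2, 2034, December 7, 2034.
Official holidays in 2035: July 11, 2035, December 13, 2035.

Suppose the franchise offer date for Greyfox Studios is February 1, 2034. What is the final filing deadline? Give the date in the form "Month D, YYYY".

12 months from February 1, 2034 is February 1, 2035.
Since February 1, 2035 is a Thursday and not a holiday, the date is unchanged.
Final deadline: February 1, 2035.

February 1, 2035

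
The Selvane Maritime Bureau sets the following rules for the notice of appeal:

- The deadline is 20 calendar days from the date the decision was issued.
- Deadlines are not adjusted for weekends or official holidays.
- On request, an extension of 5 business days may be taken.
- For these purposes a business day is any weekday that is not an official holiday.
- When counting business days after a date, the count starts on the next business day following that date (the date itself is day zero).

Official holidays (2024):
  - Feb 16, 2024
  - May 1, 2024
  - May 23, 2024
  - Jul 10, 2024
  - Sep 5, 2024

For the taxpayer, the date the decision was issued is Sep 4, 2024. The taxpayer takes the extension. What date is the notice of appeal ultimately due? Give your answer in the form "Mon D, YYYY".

Adding 20 calendar days to Sep 4, 2024 gives Sep 24, 2024.
Sep 24, 2024 is a Tuesday; no weekend or holiday adjustment applies.
Applying the 5-business-day extension: 5 business days after Sep 24, 2024 is Oct 1, 2024.
No adjustment is made for weekends or holidays, so Oct 1, 2024 stands.
So the filing is due Oct 1, 2024.

Oct 1, 2024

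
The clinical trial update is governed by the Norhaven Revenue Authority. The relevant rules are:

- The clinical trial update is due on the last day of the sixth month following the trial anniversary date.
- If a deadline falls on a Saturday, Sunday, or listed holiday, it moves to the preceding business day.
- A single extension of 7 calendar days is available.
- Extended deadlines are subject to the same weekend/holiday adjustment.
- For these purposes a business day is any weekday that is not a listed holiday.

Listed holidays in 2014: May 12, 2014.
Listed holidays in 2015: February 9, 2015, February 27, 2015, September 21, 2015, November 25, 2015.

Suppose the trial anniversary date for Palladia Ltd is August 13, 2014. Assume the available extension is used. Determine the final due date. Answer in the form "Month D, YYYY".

The sixth month after August 13, 2014 is February 2015, whose last day is February 28, 2015.
February 28, 2015 is a Saturday, so it moves to the preceding business day, February 26, 2015 (Thursday).
The 7-calendar-day extension moves the deadline from February 26, 2015 to March 5, 2015.
Since March 5, 2015 is a Thursday and not a holiday, the date is unchanged.
Deadline: March 5, 2015.

March 5, 2015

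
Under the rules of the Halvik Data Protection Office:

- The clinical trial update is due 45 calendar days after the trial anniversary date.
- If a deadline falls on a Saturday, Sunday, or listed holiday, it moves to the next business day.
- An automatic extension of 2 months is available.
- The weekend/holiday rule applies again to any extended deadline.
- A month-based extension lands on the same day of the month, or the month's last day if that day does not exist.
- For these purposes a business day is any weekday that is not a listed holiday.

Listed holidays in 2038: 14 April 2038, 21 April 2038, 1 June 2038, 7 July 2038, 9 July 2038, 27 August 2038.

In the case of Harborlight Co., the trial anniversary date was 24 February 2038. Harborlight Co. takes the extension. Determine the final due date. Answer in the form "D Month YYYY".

Adding 45 calendar days to 24 February 2038 gives 10 April 2038.
10 April 2038 falls on a Saturday. Rolling to the next business day gives 12 April 2038, a Monday.
The 2 months extension carries 12 April 2038 to 12 June 2038.
12 June 2038 falls on a Saturday. Rolling to the next business day gives 14 June 2038, a Monday.
Deadline: 14 June 2038.

14 June 2038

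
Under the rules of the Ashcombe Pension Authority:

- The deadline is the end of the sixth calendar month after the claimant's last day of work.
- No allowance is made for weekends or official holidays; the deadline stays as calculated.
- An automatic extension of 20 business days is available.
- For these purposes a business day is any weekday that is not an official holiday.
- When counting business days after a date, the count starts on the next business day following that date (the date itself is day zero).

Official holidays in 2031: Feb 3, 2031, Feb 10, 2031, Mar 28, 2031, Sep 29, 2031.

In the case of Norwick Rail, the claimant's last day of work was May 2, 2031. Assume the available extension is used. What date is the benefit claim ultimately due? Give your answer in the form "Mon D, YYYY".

6 months after May 2, 2031 falls in November 2031; the last day of that month is Nov 30, 2031.
Nov 30, 2031 is a Sunday; no weekend or holiday adjustment applies.
The 20-business-day extension runs from Nov 30, 2031 to Dec 26, 2031.
No adjustment is made for weekends or holidays, so Dec 26, 2031 stands.
The final due date is Dec 26, 2031.

Dec 26, 2031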